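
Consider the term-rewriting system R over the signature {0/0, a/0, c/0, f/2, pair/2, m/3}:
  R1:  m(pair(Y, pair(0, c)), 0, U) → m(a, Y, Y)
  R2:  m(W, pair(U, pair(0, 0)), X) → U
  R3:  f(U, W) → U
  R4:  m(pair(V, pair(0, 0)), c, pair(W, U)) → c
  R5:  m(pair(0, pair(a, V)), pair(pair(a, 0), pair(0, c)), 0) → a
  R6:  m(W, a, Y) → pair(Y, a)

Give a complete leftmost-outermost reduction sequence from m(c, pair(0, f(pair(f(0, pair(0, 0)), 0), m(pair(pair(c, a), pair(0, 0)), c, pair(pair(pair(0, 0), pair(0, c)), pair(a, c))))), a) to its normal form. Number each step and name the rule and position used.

1. m(c, pair(0, f(pair(f(0, pair(0, 0)), 0), m(pair(pair(c, a), pair(0, 0)), c, pair(pair(pair(0, 0), pair(0, c)), pair(a, c))))), a)  →  m(c, pair(0, pair(f(0, pair(0, 0)), 0)), a)   [R3 at 2.2]
2. m(c, pair(0, pair(f(0, pair(0, 0)), 0)), a)  →  m(c, pair(0, pair(0, 0)), a)   [R3 at 2.2.1]
3. m(c, pair(0, pair(0, 0)), a)  →  0   [R2 at ε]

0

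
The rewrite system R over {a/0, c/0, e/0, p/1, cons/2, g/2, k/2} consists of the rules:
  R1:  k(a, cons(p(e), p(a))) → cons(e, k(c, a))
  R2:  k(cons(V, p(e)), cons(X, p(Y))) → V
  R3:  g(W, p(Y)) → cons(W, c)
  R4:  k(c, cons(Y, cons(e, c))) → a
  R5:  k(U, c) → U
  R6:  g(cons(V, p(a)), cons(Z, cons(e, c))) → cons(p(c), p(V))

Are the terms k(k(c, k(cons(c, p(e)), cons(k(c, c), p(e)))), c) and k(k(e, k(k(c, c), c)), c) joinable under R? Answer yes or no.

no — NF(t₁) = c, NF(t₂) = e

Reduce t₁ = k(k(c, k(cons(c, p(e)), cons(k(c, c), p(e)))), c):
1. k(k(c, k(cons(c, p(e)), cons(k(c, c), p(e)))), c)  →  k(c, k(cons(c, p(e)), cons(k(c, c), p(e))))   [R5 at ε]
2. k(c, k(cons(c, p(e)), cons(k(c, c), p(e))))  →  k(c, c)   [R2 at 2]
3. k(c, c)  →  c   [R5 at ε]

Reduce t₂ = k(k(e, k(k(c, c), c)), c):
1. k(k(e, k(k(c, c), c)), c)  →  k(e, k(k(c, c), c))   [R5 at ε]
2. k(e, k(k(c, c), c))  →  k(e, k(c, c))   [R5 at 2]
3. k(e, k(c, c))  →  k(e, c)   [R5 at 2]
4. k(e, c)  →  e   [R5 at ε]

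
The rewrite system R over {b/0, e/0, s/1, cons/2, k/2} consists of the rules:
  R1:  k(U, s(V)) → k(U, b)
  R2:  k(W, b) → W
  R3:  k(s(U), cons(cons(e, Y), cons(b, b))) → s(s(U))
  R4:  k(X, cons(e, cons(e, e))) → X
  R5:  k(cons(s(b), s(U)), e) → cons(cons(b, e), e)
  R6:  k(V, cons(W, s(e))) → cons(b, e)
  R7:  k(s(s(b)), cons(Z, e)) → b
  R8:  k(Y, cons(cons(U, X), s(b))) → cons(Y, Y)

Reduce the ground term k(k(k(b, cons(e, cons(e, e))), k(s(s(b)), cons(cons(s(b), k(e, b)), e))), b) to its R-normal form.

1. k(k(k(b, cons(e, cons(e, e))), k(s(s(b)), cons(cons(s(b), k(e, b)), e))), b)  →  k(k(b, cons(e, cons(e, e))), k(s(s(b)), cons(cons(s(b), k(e, b)), e)))   [R2 at ε]
2. k(k(b, cons(e, cons(e, e))), k(s(s(b)), cons(cons(s(b), k(e, b)), e)))  →  k(b, k(s(s(b)), cons(cons(s(b), k(e, b)), e)))   [R4 at 1]
3. k(b, k(s(s(b)), cons(cons(s(b), k(e, b)), e)))  →  k(b, b)   [R7 at 2]
4. k(b, b)  →  b   [R2 at ε]

b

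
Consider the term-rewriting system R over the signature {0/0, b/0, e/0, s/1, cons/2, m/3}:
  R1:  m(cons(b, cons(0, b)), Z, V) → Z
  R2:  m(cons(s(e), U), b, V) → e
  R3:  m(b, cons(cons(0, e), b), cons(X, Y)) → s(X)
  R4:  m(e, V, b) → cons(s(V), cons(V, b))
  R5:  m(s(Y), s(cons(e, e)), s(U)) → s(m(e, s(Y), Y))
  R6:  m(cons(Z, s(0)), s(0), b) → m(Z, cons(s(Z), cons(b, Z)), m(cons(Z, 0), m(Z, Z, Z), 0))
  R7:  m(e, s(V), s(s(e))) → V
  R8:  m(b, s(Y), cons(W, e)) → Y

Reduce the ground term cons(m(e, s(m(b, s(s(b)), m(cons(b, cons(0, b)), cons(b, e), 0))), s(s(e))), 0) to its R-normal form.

1. cons(m(e, s(m(b, s(s(b)), m(cons(b, cons(0, b)), cons(b, e), 0))), s(s(e))), 0)  →  cons(m(b, s(s(b)), m(cons(b, cons(0, b)), cons(b, e), 0)), 0)   [R7 at 1]
2. cons(m(b, s(s(b)), m(cons(b, cons(0, b)), cons(b, e), 0)), 0)  →  cons(m(b, s(s(b)), cons(b, e)), 0)   [R1 at 1.3]
3. cons(m(b, s(s(b)), cons(b, e)), 0)  →  cons(s(b), 0)   [R8 at 1]

cons(s(b), 0)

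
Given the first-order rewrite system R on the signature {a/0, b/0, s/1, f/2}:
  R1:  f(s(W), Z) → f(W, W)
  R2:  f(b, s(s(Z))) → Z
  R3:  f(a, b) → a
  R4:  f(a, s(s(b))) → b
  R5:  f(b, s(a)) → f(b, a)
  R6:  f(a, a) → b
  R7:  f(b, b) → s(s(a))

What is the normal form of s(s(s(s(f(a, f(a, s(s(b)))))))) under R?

1. s(s(s(s(f(a, f(a, s(s(b))))))))  →  s(s(s(s(f(a, b)))))   [R4 at 1.1.1.1.2]
2. s(s(s(s(f(a, b)))))  →  s(s(s(s(a))))   [R3 at 1.1.1.1]

s(s(s(s(a))))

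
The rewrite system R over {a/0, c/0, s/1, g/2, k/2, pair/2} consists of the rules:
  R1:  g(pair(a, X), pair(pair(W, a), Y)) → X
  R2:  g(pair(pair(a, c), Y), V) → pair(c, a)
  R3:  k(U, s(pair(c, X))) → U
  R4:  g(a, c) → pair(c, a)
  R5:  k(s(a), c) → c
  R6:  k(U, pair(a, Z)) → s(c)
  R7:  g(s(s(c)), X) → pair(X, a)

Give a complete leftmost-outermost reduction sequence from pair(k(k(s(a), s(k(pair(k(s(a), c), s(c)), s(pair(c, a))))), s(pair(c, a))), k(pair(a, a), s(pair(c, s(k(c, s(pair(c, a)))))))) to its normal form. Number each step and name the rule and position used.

pair(s(a), pair(a, a))

1. pair(k(k(s(a), s(k(pair(k(s(a), c), s(c)), s(pair(c, a))))), s(pair(c, a))), k(pair(a, a), s(pair(c, s(k(c, s(pair(c, a))))))))  →  pair(k(s(a), s(k(pair(k(s(a), c), s(c)), s(pair(c, a))))), k(pair(a, a), s(pair(c, s(k(c, s(pair(c, a))))))))   [R3 at 1]
2. pair(k(s(a), s(k(pair(k(s(a), c), s(c)), s(pair(c, a))))), k(pair(a, a), s(pair(c, s(k(c, s(pair(c, a))))))))  →  pair(k(s(a), s(pair(k(s(a), c), s(c)))), k(pair(a, a), s(pair(c, s(k(c, s(pair(c, a))))))))   [R3 at 1.2.1]
3. pair(k(s(a), s(pair(k(s(a), c), s(c)))), k(pair(a, a), s(pair(c, s(k(c, s(pair(c, a))))))))  →  pair(k(s(a), s(pair(c, s(c)))), k(pair(a, a), s(pair(c, s(k(c, s(pair(c, a))))))))   [R5 at 1.2.1.1]
4. pair(k(s(a), s(pair(c, s(c)))), k(pair(a, a), s(pair(c, s(k(c, s(pair(c, a))))))))  →  pair(s(a), k(pair(a, a), s(pair(c, s(k(c, s(pair(c, a))))))))   [R3 at 1]
5. pair(s(a), k(pair(a, a), s(pair(c, s(k(c, s(pair(c, a))))))))  →  pair(s(a), pair(a, a))   [R3 at 2]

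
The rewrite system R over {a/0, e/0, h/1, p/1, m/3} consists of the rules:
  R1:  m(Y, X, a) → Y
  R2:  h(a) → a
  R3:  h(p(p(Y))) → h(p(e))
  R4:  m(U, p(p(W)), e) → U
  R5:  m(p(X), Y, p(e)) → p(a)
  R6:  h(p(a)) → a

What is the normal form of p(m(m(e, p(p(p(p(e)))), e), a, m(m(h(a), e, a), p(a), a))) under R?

p(e)

1. p(m(m(e, p(p(p(p(e)))), e), a, m(m(h(a), e, a), p(a), a)))  →  p(m(e, a, m(m(h(a), e, a), p(a), a)))   [R4 at 1.1]
2. p(m(e, a, m(m(h(a), e, a), p(a), a)))  →  p(m(e, a, m(h(a), e, a)))   [R1 at 1.3]
3. p(m(e, a, m(h(a), e, a)))  →  p(m(e, a, h(a)))   [R1 at 1.3]
4. p(m(e, a, h(a)))  →  p(m(e, a, a))   [R2 at 1.3]
5. p(m(e, a, a))  →  p(e)   [R1 at 1]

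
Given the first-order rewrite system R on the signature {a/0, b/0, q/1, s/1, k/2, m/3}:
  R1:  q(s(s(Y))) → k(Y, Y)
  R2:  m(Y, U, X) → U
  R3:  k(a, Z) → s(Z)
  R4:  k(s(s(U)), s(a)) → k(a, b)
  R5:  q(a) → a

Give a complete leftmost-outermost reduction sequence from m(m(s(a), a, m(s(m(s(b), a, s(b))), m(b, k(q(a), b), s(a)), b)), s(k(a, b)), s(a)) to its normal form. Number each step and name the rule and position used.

s(s(b))

1. m(m(s(a), a, m(s(m(s(b), a, s(b))), m(b, k(q(a), b), s(a)), b)), s(k(a, b)), s(a))  →  s(k(a, b))   [R2 at ε]
2. s(k(a, b))  →  s(s(b))   [R3 at 1]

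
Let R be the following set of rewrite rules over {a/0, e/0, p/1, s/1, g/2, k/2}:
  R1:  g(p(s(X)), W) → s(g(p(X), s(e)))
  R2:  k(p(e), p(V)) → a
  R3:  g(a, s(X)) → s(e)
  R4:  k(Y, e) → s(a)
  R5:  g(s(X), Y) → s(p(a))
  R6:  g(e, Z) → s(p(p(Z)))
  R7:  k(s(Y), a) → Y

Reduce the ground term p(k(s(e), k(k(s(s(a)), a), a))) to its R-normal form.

1. p(k(s(e), k(k(s(s(a)), a), a)))  →  p(k(s(e), k(s(a), a)))   [R7 at 1.2.1]
2. p(k(s(e), k(s(a), a)))  →  p(k(s(e), a))   [R7 at 1.2]
3. p(k(s(e), a))  →  p(e)   [R7 at 1]

p(e)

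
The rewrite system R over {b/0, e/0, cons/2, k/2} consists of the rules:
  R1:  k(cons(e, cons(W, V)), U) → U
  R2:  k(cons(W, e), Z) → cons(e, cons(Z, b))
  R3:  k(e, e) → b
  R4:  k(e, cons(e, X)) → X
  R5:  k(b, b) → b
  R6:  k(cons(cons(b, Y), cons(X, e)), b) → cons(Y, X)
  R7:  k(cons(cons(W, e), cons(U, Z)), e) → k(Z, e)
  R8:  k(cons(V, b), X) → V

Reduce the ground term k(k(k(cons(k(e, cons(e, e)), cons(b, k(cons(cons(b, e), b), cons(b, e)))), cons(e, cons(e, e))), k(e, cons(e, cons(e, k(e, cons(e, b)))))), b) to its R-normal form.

1. k(k(k(cons(k(e, cons(e, e)), cons(b, k(cons(cons(b, e), b), cons(b, e)))), cons(e, cons(e, e))), k(e, cons(e, cons(e, k(e, cons(e, b)))))), b)  →  k(k(k(cons(e, cons(b, k(cons(cons(b, e), b), cons(b, e)))), cons(e, cons(e, e))), k(e, cons(e, cons(e, k(e, cons(e, b)))))), b)   [R4 at 1.1.1.1]
2. k(k(k(cons(e, cons(b, k(cons(cons(b, e), b), cons(b, e)))), cons(e, cons(e, e))), k(e, cons(e, cons(e, k(e, cons(e, b)))))), b)  →  k(k(cons(e, cons(e, e)), k(e, cons(e, cons(e, k(e, cons(e, b)))))), b)   [R1 at 1.1]
3. k(k(cons(e, cons(e, e)), k(e, cons(e, cons(e, k(e, cons(e, b)))))), b)  →  k(k(e, cons(e, cons(e, k(e, cons(e, b))))), b)   [R1 at 1]
4. k(k(e, cons(e, cons(e, k(e, cons(e, b))))), b)  →  k(cons(e, k(e, cons(e, b))), b)   [R4 at 1]
5. k(cons(e, k(e, cons(e, b))), b)  →  k(cons(e, b), b)   [R4 at 1.2]
6. k(cons(e, b), b)  →  e   [R8 at ε]

e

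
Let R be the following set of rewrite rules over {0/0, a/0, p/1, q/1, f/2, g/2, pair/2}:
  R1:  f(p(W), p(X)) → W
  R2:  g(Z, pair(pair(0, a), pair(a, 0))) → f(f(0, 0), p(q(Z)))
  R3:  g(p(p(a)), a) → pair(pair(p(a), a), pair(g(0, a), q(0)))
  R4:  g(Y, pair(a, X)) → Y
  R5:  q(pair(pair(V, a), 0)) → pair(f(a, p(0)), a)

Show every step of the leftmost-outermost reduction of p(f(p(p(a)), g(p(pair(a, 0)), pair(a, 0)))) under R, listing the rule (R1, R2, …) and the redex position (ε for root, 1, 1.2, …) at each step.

1. p(f(p(p(a)), g(p(pair(a, 0)), pair(a, 0))))  →  p(f(p(p(a)), p(pair(a, 0))))   [R4 at 1.2]
2. p(f(p(p(a)), p(pair(a, 0))))  →  p(p(a))   [R1 at 1]

p(p(a))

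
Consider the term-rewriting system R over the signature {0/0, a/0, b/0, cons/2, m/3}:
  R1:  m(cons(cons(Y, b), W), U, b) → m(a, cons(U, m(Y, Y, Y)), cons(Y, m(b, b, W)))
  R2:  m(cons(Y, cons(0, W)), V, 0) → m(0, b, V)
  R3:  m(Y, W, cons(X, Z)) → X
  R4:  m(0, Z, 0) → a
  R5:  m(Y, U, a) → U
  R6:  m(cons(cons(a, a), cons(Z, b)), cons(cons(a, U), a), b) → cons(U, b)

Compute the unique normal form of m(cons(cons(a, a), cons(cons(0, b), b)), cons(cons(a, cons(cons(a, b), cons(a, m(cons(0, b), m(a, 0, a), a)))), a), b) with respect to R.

1. m(cons(cons(a, a), cons(cons(0, b), b)), cons(cons(a, cons(cons(a, b), cons(a, m(cons(0, b), m(a, 0, a), a)))), a), b)  →  cons(cons(cons(a, b), cons(a, m(cons(0, b), m(a, 0, a), a))), b)   [R6 at ε]
2. cons(cons(cons(a, b), cons(a, m(cons(0, b), m(a, 0, a), a))), b)  →  cons(cons(cons(a, b), cons(a, m(a, 0, a))), b)   [R5 at 1.2.2]
3. cons(cons(cons(a, b), cons(a, m(a, 0, a))), b)  →  cons(cons(cons(a, b), cons(a, 0)), b)   [R5 at 1.2.2]

cons(cons(cons(a, b), cons(a, 0)), b)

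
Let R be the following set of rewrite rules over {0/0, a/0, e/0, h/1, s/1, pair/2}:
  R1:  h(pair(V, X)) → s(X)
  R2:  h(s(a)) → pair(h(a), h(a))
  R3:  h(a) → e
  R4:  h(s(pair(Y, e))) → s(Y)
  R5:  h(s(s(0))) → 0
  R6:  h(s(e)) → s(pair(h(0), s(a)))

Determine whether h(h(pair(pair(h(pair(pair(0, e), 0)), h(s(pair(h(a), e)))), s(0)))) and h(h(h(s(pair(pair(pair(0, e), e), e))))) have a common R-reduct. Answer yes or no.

no — NF(t₁) = 0, NF(t₂) = s(0)

Reduce t₁ = h(h(pair(pair(h(pair(pair(0, e), 0)), h(s(pair(h(a), e)))), s(0)))):
1. h(h(pair(pair(h(pair(pair(0, e), 0)), h(s(pair(h(a), e)))), s(0))))  →  h(s(s(0)))   [R1 at 1]
2. h(s(s(0)))  →  0   [R5 at ε]

Reduce t₂ = h(h(h(s(pair(pair(pair(0, e), e), e))))):
1. h(h(h(s(pair(pair(pair(0, e), e), e)))))  →  h(h(s(pair(pair(0, e), e))))   [R4 at 1.1]
2. h(h(s(pair(pair(0, e), e))))  →  h(s(pair(0, e)))   [R4 at 1]
3. h(s(pair(0, e)))  →  s(0)   [R4 at ε]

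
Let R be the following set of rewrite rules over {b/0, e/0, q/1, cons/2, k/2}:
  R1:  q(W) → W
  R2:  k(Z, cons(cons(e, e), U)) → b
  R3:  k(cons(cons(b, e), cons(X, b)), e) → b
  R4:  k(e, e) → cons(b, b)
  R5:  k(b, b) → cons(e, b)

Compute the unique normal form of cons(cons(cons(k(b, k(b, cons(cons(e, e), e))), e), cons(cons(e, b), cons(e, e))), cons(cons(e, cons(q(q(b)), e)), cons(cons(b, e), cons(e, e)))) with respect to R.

1. cons(cons(cons(k(b, k(b, cons(cons(e, e), e))), e), cons(cons(e, b), cons(e, e))), cons(cons(e, cons(q(q(b)), e)), cons(cons(b, e), cons(e, e))))  →  cons(cons(cons(k(b, b), e), cons(cons(e, b), cons(e, e))), cons(cons(e, cons(q(q(b)), e)), cons(cons(b, e), cons(e, e))))   [R2 at 1.1.1.2]
2. cons(cons(cons(k(b, b), e), cons(cons(e, b), cons(e, e))), cons(cons(e, cons(q(q(b)), e)), cons(cons(b, e), cons(e, e))))  →  cons(cons(cons(cons(e, b), e), cons(cons(e, b), cons(e, e))), cons(cons(e, cons(q(q(b)), e)), cons(cons(b, e), cons(e, e))))   [R5 at 1.1.1]
3. cons(cons(cons(cons(e, b), e), cons(cons(e, b), cons(e, e))), cons(cons(e, cons(q(q(b)), e)), cons(cons(b, e), cons(e, e))))  →  cons(cons(cons(cons(e, b), e), cons(cons(e, b), cons(e, e))), cons(cons(e, cons(q(b), e)), cons(cons(b, e), cons(e, e))))   [R1 at 2.1.2.1]
4. cons(cons(cons(cons(e, b), e), cons(cons(e, b), cons(e, e))), cons(cons(e, cons(q(b), e)), cons(cons(b, e), cons(e, e))))  →  cons(cons(cons(cons(e, b), e), cons(cons(e, b), cons(e, e))), cons(cons(e, cons(b, e)), cons(cons(b, e), cons(e, e))))   [R1 at 2.1.2.1]

cons(cons(cons(cons(e, b), e), cons(cons(e, b), cons(e, e))), cons(cons(e, cons(b, e)), cons(cons(b, e), cons(e, e))))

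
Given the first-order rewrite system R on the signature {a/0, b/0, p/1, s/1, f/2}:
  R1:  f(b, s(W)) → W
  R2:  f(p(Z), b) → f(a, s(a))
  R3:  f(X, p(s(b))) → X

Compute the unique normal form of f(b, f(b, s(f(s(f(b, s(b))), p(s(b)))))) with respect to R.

b

1. f(b, f(b, s(f(s(f(b, s(b))), p(s(b))))))  →  f(b, f(s(f(b, s(b))), p(s(b))))   [R1 at 2]
2. f(b, f(s(f(b, s(b))), p(s(b))))  →  f(b, s(f(b, s(b))))   [R3 at 2]
3. f(b, s(f(b, s(b))))  →  f(b, s(b))   [R1 at ε]
4. f(b, s(b))  →  b   [R1 at ε]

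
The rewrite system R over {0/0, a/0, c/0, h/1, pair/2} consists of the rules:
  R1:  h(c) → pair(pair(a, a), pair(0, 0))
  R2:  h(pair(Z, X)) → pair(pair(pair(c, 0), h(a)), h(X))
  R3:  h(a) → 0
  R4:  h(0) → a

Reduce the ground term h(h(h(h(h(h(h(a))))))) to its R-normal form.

0

1. h(h(h(h(h(h(h(a)))))))  →  h(h(h(h(h(h(0))))))   [R3 at 1.1.1.1.1.1]
2. h(h(h(h(h(h(0))))))  →  h(h(h(h(h(a)))))   [R4 at 1.1.1.1.1]
3. h(h(h(h(h(a)))))  →  h(h(h(h(0))))   [R3 at 1.1.1.1]
4. h(h(h(h(0))))  →  h(h(h(a)))   [R4 at 1.1.1]
5. h(h(h(a)))  →  h(h(0))   [R3 at 1.1]
6. h(h(0))  →  h(a)   [R4 at 1]
7. h(a)  →  0   [R3 at ε]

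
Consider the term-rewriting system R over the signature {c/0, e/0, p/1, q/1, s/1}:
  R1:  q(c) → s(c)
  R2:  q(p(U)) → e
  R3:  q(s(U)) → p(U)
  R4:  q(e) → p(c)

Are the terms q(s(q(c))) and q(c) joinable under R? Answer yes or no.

Reduce t₁ = q(s(q(c))):
1. q(s(q(c)))  →  p(q(c))   [R3 at ε]
2. p(q(c))  →  p(s(c))   [R1 at 1]

Reduce t₂ = q(c):
1. q(c)  →  s(c)   [R1 at ε]

no — NF(t₁) = p(s(c)), NF(t₂) = s(c)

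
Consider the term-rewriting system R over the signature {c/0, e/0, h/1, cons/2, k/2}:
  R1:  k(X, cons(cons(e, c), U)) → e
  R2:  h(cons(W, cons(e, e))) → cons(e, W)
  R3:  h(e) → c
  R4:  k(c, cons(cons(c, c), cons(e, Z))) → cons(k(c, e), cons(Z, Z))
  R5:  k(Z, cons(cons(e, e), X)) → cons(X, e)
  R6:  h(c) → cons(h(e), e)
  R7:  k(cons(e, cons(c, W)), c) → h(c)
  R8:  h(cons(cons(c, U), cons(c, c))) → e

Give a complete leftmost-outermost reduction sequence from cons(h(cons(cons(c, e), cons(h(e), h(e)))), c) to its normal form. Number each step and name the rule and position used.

1. cons(h(cons(cons(c, e), cons(h(e), h(e)))), c)  →  cons(h(cons(cons(c, e), cons(c, h(e)))), c)   [R3 at 1.1.2.1]
2. cons(h(cons(cons(c, e), cons(c, h(e)))), c)  →  cons(h(cons(cons(c, e), cons(c, c))), c)   [R3 at 1.1.2.2]
3. cons(h(cons(cons(c, e), cons(c, c))), c)  →  cons(e, c)   [R8 at 1]

cons(e, c)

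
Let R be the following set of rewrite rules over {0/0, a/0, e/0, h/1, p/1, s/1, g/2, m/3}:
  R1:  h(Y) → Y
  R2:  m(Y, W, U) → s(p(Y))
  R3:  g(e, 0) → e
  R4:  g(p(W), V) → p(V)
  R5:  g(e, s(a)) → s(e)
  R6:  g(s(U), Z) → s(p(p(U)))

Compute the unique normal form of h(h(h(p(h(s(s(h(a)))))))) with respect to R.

p(s(s(a)))

1. h(h(h(p(h(s(s(h(a))))))))  →  h(h(p(h(s(s(h(a)))))))   [R1 at ε]
2. h(h(p(h(s(s(h(a)))))))  →  h(p(h(s(s(h(a))))))   [R1 at ε]
3. h(p(h(s(s(h(a))))))  →  p(h(s(s(h(a)))))   [R1 at ε]
4. p(h(s(s(h(a)))))  →  p(s(s(h(a))))   [R1 at 1]
5. p(s(s(h(a))))  →  p(s(s(a)))   [R1 at 1.1.1]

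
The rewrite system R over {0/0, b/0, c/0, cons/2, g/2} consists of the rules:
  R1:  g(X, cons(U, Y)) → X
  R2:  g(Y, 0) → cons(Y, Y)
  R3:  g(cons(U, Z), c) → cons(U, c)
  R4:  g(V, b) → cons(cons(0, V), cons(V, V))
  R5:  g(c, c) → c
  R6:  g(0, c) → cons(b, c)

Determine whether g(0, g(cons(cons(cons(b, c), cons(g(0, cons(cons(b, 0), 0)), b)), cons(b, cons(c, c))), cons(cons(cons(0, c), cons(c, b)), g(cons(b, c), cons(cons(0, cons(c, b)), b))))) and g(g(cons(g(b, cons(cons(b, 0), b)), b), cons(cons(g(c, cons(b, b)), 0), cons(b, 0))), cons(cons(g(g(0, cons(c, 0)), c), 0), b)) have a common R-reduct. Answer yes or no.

Reduce t₁ = g(0, g(cons(cons(cons(b, c), cons(g(0, cons(cons(b, 0), 0)), b)), cons(b, cons(c, c))), cons(cons(cons(0, c), cons(c, b)), g(cons(b, c), cons(cons(0, cons(c, b)), b))))):
1. g(0, g(cons(cons(cons(b, c), cons(g(0, cons(cons(b, 0), 0)), b)), cons(b, cons(c, c))), cons(cons(cons(0, c), cons(c, b)), g(cons(b, c), cons(cons(0, cons(c, b)), b)))))  →  g(0, cons(cons(cons(b, c), cons(g(0, cons(cons(b, 0), 0)), b)), cons(b, cons(c, c))))   [R1 at 2]
2. g(0, cons(cons(cons(b, c), cons(g(0, cons(cons(b, 0), 0)), b)), cons(b, cons(c, c))))  →  0   [R1 at ε]

Reduce t₂ = g(g(cons(g(b, cons(cons(b, 0), b)), b), cons(cons(g(c, cons(b, b)), 0), cons(b, 0))), cons(cons(g(g(0, cons(c, 0)), c), 0), b)):
1. g(g(cons(g(b, cons(cons(b, 0), b)), b), cons(cons(g(c, cons(b, b)), 0), cons(b, 0))), cons(cons(g(g(0, cons(c, 0)), c), 0), b))  →  g(cons(g(b, cons(cons(b, 0), b)), b), cons(cons(g(c, cons(b, b)), 0), cons(b, 0)))   [R1 at ε]
2. g(cons(g(b, cons(cons(b, 0), b)), b), cons(cons(g(c, cons(b, b)), 0), cons(b, 0)))  →  cons(g(b, cons(cons(b, 0), b)), b)   [R1 at ε]
3. cons(g(b, cons(cons(b, 0), b)), b)  →  cons(b, b)   [R1 at 1]

no — NF(t₁) = 0, NF(t₂) = cons(b, b)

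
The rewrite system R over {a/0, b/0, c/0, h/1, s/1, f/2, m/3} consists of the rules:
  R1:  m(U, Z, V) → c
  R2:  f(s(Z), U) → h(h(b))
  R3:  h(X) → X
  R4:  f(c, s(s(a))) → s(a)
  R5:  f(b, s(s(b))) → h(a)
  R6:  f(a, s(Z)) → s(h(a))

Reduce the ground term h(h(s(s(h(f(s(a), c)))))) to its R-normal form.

1. h(h(s(s(h(f(s(a), c))))))  →  h(s(s(h(f(s(a), c)))))   [R3 at ε]
2. h(s(s(h(f(s(a), c)))))  →  s(s(h(f(s(a), c))))   [R3 at ε]
3. s(s(h(f(s(a), c))))  →  s(s(f(s(a), c)))   [R3 at 1.1]
4. s(s(f(s(a), c)))  →  s(s(h(h(b))))   [R2 at 1.1]
5. s(s(h(h(b))))  →  s(s(h(b)))   [R3 at 1.1]
6. s(s(h(b)))  →  s(s(b))   [R3 at 1.1]

s(s(b))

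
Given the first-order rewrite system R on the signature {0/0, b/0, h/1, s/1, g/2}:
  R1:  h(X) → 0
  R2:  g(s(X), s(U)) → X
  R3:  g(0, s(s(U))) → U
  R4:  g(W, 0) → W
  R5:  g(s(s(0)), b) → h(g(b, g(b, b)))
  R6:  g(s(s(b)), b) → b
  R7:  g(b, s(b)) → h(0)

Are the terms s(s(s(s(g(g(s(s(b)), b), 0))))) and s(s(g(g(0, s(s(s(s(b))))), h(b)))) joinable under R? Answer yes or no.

Reduce t₁ = s(s(s(s(g(g(s(s(b)), b), 0))))):
1. s(s(s(s(g(g(s(s(b)), b), 0)))))  →  s(s(s(s(g(s(s(b)), b)))))   [R4 at 1.1.1.1]
2. s(s(s(s(g(s(s(b)), b)))))  →  s(s(s(s(b))))   [R6 at 1.1.1.1]

Reduce t₂ = s(s(g(g(0, s(s(s(s(b))))), h(b)))):
1. s(s(g(g(0, s(s(s(s(b))))), h(b))))  →  s(s(g(s(s(b)), h(b))))   [R3 at 1.1.1]
2. s(s(g(s(s(b)), h(b))))  →  s(s(g(s(s(b)), 0)))   [R1 at 1.1.2]
3. s(s(g(s(s(b)), 0)))  →  s(s(s(s(b))))   [R4 at 1.1]

yes — NF(t₁) = s(s(s(s(b)))), NF(t₂) = s(s(s(s(b))))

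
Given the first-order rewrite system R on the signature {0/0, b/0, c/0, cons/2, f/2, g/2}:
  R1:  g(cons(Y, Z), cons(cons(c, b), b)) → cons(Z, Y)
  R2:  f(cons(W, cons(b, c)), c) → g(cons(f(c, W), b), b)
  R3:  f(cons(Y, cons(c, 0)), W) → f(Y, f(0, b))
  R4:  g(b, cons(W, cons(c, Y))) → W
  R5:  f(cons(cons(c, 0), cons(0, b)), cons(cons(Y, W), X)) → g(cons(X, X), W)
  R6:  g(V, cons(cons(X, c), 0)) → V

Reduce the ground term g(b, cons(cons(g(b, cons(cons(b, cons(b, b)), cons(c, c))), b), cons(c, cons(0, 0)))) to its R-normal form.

cons(cons(b, cons(b, b)), b)

1. g(b, cons(cons(g(b, cons(cons(b, cons(b, b)), cons(c, c))), b), cons(c, cons(0, 0))))  →  cons(g(b, cons(cons(b, cons(b, b)), cons(c, c))), b)   [R4 at ε]
2. cons(g(b, cons(cons(b, cons(b, b)), cons(c, c))), b)  →  cons(cons(b, cons(b, b)), b)   [R4 at 1]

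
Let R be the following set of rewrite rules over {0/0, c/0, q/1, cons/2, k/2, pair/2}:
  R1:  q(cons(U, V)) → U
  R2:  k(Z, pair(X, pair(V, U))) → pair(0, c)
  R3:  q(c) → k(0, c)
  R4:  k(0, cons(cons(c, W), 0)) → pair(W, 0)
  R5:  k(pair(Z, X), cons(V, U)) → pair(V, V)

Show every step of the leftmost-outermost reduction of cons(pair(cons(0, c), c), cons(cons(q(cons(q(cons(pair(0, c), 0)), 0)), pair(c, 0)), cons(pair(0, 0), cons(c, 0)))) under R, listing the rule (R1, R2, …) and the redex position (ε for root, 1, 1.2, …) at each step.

cons(pair(cons(0, c), c), cons(cons(pair(0, c), pair(c, 0)), cons(pair(0, 0), cons(c, 0))))

1. cons(pair(cons(0, c), c), cons(cons(q(cons(q(cons(pair(0, c), 0)), 0)), pair(c, 0)), cons(pair(0, 0), cons(c, 0))))  →  cons(pair(cons(0, c), c), cons(cons(q(cons(pair(0, c), 0)), pair(c, 0)), cons(pair(0, 0), cons(c, 0))))   [R1 at 2.1.1]
2. cons(pair(cons(0, c), c), cons(cons(q(cons(pair(0, c), 0)), pair(c, 0)), cons(pair(0, 0), cons(c, 0))))  →  cons(pair(cons(0, c), c), cons(cons(pair(0, c), pair(c, 0)), cons(pair(0, 0), cons(c, 0))))   [R1 at 2.1.1]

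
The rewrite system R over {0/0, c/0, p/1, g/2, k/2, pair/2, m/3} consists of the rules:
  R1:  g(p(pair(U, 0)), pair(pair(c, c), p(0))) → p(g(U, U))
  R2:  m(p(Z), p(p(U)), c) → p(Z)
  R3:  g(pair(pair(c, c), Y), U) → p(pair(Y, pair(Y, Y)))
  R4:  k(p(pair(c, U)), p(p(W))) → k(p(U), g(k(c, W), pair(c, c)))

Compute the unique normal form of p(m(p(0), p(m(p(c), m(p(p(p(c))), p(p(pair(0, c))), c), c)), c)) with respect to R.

1. p(m(p(0), p(m(p(c), m(p(p(p(c))), p(p(pair(0, c))), c), c)), c))  →  p(m(p(0), p(m(p(c), p(p(p(c))), c)), c))   [R2 at 1.2.1.2]
2. p(m(p(0), p(m(p(c), p(p(p(c))), c)), c))  →  p(m(p(0), p(p(c)), c))   [R2 at 1.2.1]
3. p(m(p(0), p(p(c)), c))  →  p(p(0))   [R2 at 1]

p(p(0))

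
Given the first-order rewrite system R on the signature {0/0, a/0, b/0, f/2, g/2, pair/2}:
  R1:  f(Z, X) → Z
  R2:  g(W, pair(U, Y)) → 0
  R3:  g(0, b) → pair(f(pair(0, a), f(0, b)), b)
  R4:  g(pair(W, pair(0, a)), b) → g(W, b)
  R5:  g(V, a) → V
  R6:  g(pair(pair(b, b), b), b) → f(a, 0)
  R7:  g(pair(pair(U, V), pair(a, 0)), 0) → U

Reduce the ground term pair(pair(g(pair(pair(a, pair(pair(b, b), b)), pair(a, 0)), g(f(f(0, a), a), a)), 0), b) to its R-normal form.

1. pair(pair(g(pair(pair(a, pair(pair(b, b), b)), pair(a, 0)), g(f(f(0, a), a), a)), 0), b)  →  pair(pair(g(pair(pair(a, pair(pair(b, b), b)), pair(a, 0)), f(f(0, a), a)), 0), b)   [R5 at 1.1.2]
2. pair(pair(g(pair(pair(a, pair(pair(b, b), b)), pair(a, 0)), f(f(0, a), a)), 0), b)  →  pair(pair(g(pair(pair(a, pair(pair(b, b), b)), pair(a, 0)), f(0, a)), 0), b)   [R1 at 1.1.2]
3. pair(pair(g(pair(pair(a, pair(pair(b, b), b)), pair(a, 0)), f(0, a)), 0), b)  →  pair(pair(g(pair(pair(a, pair(pair(b, b), b)), pair(a, 0)), 0), 0), b)   [R1 at 1.1.2]
4. pair(pair(g(pair(pair(a, pair(pair(b, b), b)), pair(a, 0)), 0), 0), b)  →  pair(pair(a, 0), b)   [R7 at 1.1]

pair(pair(a, 0), b)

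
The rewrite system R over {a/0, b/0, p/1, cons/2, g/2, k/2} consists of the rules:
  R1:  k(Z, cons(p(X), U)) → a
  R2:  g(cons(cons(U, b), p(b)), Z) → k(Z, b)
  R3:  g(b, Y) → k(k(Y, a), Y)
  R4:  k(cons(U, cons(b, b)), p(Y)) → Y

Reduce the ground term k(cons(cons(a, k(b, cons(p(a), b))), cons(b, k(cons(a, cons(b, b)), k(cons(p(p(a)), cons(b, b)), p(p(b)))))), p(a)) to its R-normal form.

a

1. k(cons(cons(a, k(b, cons(p(a), b))), cons(b, k(cons(a, cons(b, b)), k(cons(p(p(a)), cons(b, b)), p(p(b)))))), p(a))  →  k(cons(cons(a, a), cons(b, k(cons(a, cons(b, b)), k(cons(p(p(a)), cons(b, b)), p(p(b)))))), p(a))   [R1 at 1.1.2]
2. k(cons(cons(a, a), cons(b, k(cons(a, cons(b, b)), k(cons(p(p(a)), cons(b, b)), p(p(b)))))), p(a))  →  k(cons(cons(a, a), cons(b, k(cons(a, cons(b, b)), p(b)))), p(a))   [R4 at 1.2.2.2]
3. k(cons(cons(a, a), cons(b, k(cons(a, cons(b, b)), p(b)))), p(a))  →  k(cons(cons(a, a), cons(b, b)), p(a))   [R4 at 1.2.2]
4. k(cons(cons(a, a), cons(b, b)), p(a))  →  a   [R4 at ε]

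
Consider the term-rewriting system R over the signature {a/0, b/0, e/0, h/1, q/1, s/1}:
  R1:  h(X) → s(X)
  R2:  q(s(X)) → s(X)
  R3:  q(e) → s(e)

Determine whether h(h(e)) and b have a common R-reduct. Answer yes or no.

no — NF(t₁) = s(s(e)), NF(t₂) = b

Reduce t₁ = h(h(e)):
1. h(h(e))  →  s(h(e))   [R1 at ε]
2. s(h(e))  →  s(s(e))   [R1 at 1]

Reduce t₂ = b:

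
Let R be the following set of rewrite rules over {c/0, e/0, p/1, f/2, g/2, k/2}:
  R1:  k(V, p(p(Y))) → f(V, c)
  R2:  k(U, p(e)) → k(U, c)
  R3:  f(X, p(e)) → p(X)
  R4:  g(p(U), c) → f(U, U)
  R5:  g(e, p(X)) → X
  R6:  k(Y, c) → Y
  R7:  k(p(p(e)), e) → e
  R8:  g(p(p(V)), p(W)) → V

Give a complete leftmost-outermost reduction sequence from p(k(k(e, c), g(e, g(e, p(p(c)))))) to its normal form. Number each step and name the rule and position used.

1. p(k(k(e, c), g(e, g(e, p(p(c))))))  →  p(k(e, g(e, g(e, p(p(c))))))   [R6 at 1.1]
2. p(k(e, g(e, g(e, p(p(c))))))  →  p(k(e, g(e, p(c))))   [R5 at 1.2.2]
3. p(k(e, g(e, p(c))))  →  p(k(e, c))   [R5 at 1.2]
4. p(k(e, c))  →  p(e)   [R6 at 1]

p(e)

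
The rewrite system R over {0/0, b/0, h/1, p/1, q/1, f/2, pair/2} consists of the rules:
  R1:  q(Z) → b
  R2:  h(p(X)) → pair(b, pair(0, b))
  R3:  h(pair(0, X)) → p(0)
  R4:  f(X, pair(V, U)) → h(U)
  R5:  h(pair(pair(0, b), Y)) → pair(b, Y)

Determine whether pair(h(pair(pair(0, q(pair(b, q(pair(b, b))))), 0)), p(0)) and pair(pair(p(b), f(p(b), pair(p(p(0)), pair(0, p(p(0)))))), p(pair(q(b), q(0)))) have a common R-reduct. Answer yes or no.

Reduce t₁ = pair(h(pair(pair(0, q(pair(b, q(pair(b, b))))), 0)), p(0)):
1. pair(h(pair(pair(0, q(pair(b, q(pair(b, b))))), 0)), p(0))  →  pair(h(pair(pair(0, b), 0)), p(0))   [R1 at 1.1.1.2]
2. pair(h(pair(pair(0, b), 0)), p(0))  →  pair(pair(b, 0), p(0))   [R5 at 1]

Reduce t₂ = pair(pair(p(b), f(p(b), pair(p(p(0)), pair(0, p(p(0)))))), p(pair(q(b), q(0)))):
1. pair(pair(p(b), f(p(b), pair(p(p(0)), pair(0, p(p(0)))))), p(pair(q(b), q(0))))  →  pair(pair(p(b), h(pair(0, p(p(0))))), p(pair(q(b), q(0))))   [R4 at 1.2]
2. pair(pair(p(b), h(pair(0, p(p(0))))), p(pair(q(b), q(0))))  →  pair(pair(p(b), p(0)), p(pair(q(b), q(0))))   [R3 at 1.2]
3. pair(pair(p(b), p(0)), p(pair(q(b), q(0))))  →  pair(pair(p(b), p(0)), p(pair(b, q(0))))   [R1 at 2.1.1]
4. pair(pair(p(b), p(0)), p(pair(b, q(0))))  →  pair(pair(p(b), p(0)), p(pair(b, b)))   [R1 at 2.1.2]

no — NF(t₁) = pair(pair(b, 0), p(0)), NF(t₂) = pair(pair(p(b), p(0)), p(pair(b, b)))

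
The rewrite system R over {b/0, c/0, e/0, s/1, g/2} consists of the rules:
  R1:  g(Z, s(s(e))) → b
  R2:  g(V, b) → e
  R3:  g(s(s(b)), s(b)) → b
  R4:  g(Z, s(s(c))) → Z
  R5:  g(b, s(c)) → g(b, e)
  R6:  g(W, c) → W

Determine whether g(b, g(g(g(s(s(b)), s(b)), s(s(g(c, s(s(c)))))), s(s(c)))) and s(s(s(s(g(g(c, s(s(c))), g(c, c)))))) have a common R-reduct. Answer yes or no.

no — NF(t₁) = e, NF(t₂) = s(s(s(s(c))))

Reduce t₁ = g(b, g(g(g(s(s(b)), s(b)), s(s(g(c, s(s(c)))))), s(s(c)))):
1. g(b, g(g(g(s(s(b)), s(b)), s(s(g(c, s(s(c)))))), s(s(c))))  →  g(b, g(g(s(s(b)), s(b)), s(s(g(c, s(s(c)))))))   [R4 at 2]
2. g(b, g(g(s(s(b)), s(b)), s(s(g(c, s(s(c)))))))  →  g(b, g(b, s(s(g(c, s(s(c)))))))   [R3 at 2.1]
3. g(b, g(b, s(s(g(c, s(s(c)))))))  →  g(b, g(b, s(s(c))))   [R4 at 2.2.1.1]
4. g(b, g(b, s(s(c))))  →  g(b, b)   [R4 at 2]
5. g(b, b)  →  e   [R2 at ε]

Reduce t₂ = s(s(s(s(g(g(c, s(s(c))), g(c, c)))))):
1. s(s(s(s(g(g(c, s(s(c))), g(c, c))))))  →  s(s(s(s(g(c, g(c, c))))))   [R4 at 1.1.1.1.1]
2. s(s(s(s(g(c, g(c, c))))))  →  s(s(s(s(g(c, c)))))   [R6 at 1.1.1.1.2]
3. s(s(s(s(g(c, c)))))  →  s(s(s(s(c))))   [R6 at 1.1.1.1]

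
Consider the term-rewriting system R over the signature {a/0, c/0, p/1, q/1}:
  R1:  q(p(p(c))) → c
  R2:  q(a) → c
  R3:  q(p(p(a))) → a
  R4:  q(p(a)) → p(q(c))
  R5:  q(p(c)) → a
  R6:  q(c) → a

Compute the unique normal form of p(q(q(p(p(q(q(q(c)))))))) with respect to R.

p(c)

1. p(q(q(p(p(q(q(q(c))))))))  →  p(q(q(p(p(q(q(a)))))))   [R6 at 1.1.1.1.1.1.1]
2. p(q(q(p(p(q(q(a)))))))  →  p(q(q(p(p(q(c))))))   [R2 at 1.1.1.1.1.1]
3. p(q(q(p(p(q(c))))))  →  p(q(q(p(p(a)))))   [R6 at 1.1.1.1.1]
4. p(q(q(p(p(a)))))  →  p(q(a))   [R3 at 1.1]
5. p(q(a))  →  p(c)   [R2 at 1]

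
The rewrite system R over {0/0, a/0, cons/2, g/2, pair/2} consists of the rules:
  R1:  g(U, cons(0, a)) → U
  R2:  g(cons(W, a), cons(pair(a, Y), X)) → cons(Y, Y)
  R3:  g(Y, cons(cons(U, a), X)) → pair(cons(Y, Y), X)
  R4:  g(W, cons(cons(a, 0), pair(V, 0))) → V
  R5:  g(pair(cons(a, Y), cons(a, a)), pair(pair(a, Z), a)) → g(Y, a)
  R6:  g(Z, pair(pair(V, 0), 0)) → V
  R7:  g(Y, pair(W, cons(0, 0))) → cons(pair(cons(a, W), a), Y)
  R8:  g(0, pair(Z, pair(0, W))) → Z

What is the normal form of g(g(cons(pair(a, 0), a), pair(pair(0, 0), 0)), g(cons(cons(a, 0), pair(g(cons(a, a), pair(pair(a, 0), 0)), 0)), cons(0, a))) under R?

1. g(g(cons(pair(a, 0), a), pair(pair(0, 0), 0)), g(cons(cons(a, 0), pair(g(cons(a, a), pair(pair(a, 0), 0)), 0)), cons(0, a)))  →  g(0, g(cons(cons(a, 0), pair(g(cons(a, a), pair(pair(a, 0), 0)), 0)), cons(0, a)))   [R6 at 1]
2. g(0, g(cons(cons(a, 0), pair(g(cons(a, a), pair(pair(a, 0), 0)), 0)), cons(0, a)))  →  g(0, cons(cons(a, 0), pair(g(cons(a, a), pair(pair(a, 0), 0)), 0)))   [R1 at 2]
3. g(0, cons(cons(a, 0), pair(g(cons(a, a), pair(pair(a, 0), 0)), 0)))  →  g(cons(a, a), pair(pair(a, 0), 0))   [R4 at ε]
4. g(cons(a, a), pair(pair(a, 0), 0))  →  a   [R6 at ε]

a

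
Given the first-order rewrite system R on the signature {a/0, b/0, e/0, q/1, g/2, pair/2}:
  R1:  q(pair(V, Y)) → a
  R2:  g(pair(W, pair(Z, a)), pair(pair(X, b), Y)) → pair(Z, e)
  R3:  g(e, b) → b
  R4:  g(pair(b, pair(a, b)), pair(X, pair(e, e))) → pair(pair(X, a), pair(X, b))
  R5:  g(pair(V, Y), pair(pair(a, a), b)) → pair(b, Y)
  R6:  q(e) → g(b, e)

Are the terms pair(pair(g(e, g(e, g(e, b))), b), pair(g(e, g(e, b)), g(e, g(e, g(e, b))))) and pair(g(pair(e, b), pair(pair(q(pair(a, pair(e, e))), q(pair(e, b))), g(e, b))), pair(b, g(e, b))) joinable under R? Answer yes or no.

yes — NF(t₁) = pair(pair(b, b), pair(b, b)), NF(t₂) = pair(pair(b, b), pair(b, b))

Reduce t₁ = pair(pair(g(e, g(e, g(e, b))), b), pair(g(e, g(e, b)), g(e, g(e, g(e, b))))):
1. pair(pair(g(e, g(e, g(e, b))), b), pair(g(e, g(e, b)), g(e, g(e, g(e, b)))))  →  pair(pair(g(e, g(e, b)), b), pair(g(e, g(e, b)), g(e, g(e, g(e, b)))))   [R3 at 1.1.2.2]
2. pair(pair(g(e, g(e, b)), b), pair(g(e, g(e, b)), g(e, g(e, g(e, b)))))  →  pair(pair(g(e, b), b), pair(g(e, g(e, b)), g(e, g(e, g(e, b)))))   [R3 at 1.1.2]
3. pair(pair(g(e, b), b), pair(g(e, g(e, b)), g(e, g(e, g(e, b)))))  →  pair(pair(b, b), pair(g(e, g(e, b)), g(e, g(e, g(e, b)))))   [R3 at 1.1]
4. pair(pair(b, b), pair(g(e, g(e, b)), g(e, g(e, g(e, b)))))  →  pair(pair(b, b), pair(g(e, b), g(e, g(e, g(e, b)))))   [R3 at 2.1.2]
5. pair(pair(b, b), pair(g(e, b), g(e, g(e, g(e, b)))))  →  pair(pair(b, b), pair(b, g(e, g(e, g(e, b)))))   [R3 at 2.1]
6. pair(pair(b, b), pair(b, g(e, g(e, g(e, b)))))  →  pair(pair(b, b), pair(b, g(e, g(e, b))))   [R3 at 2.2.2.2]
7. pair(pair(b, b), pair(b, g(e, g(e, b))))  →  pair(pair(b, b), pair(b, g(e, b)))   [R3 at 2.2.2]
8. pair(pair(b, b), pair(b, g(e, b)))  →  pair(pair(b, b), pair(b, b))   [R3 at 2.2]

Reduce t₂ = pair(g(pair(e, b), pair(pair(q(pair(a, pair(e, e))), q(pair(e, b))), g(e, b))), pair(b, g(e, b))):
1. pair(g(pair(e, b), pair(pair(q(pair(a, pair(e, e))), q(pair(e, b))), g(e, b))), pair(b, g(e, b)))  →  pair(g(pair(e, b), pair(pair(a, q(pair(e, b))), g(e, b))), pair(b, g(e, b)))   [R1 at 1.2.1.1]
2. pair(g(pair(e, b), pair(pair(a, q(pair(e, b))), g(e, b))), pair(b, g(e, b)))  →  pair(g(pair(e, b), pair(pair(a, a), g(e, b))), pair(b, g(e, b)))   [R1 at 1.2.1.2]
3. pair(g(pair(e, b), pair(pair(a, a), g(e, b))), pair(b, g(e, b)))  →  pair(g(pair(e, b), pair(pair(a, a), b)), pair(b, g(e, b)))   [R3 at 1.2.2]
4. pair(g(pair(e, b), pair(pair(a, a), b)), pair(b, g(e, b)))  →  pair(pair(b, b), pair(b, g(e, b)))   [R5 at 1]
5. pair(pair(b, b), pair(b, g(e, b)))  →  pair(pair(b, b), pair(b, b))   [R3 at 2.2]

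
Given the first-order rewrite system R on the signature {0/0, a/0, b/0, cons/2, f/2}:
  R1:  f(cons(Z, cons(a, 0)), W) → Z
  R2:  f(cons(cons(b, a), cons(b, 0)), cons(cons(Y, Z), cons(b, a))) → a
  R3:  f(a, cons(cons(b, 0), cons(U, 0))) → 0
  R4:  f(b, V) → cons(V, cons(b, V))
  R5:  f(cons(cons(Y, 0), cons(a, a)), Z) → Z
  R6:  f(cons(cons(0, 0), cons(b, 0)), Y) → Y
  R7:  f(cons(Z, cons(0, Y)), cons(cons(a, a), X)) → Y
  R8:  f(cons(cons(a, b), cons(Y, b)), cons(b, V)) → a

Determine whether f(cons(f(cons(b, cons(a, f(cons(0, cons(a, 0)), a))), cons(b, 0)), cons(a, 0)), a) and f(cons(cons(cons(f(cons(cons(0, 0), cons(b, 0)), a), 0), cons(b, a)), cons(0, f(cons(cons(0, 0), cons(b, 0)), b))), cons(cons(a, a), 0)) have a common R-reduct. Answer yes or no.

yes — NF(t₁) = b, NF(t₂) = b

Reduce t₁ = f(cons(f(cons(b, cons(a, f(cons(0, cons(a, 0)), a))), cons(b, 0)), cons(a, 0)), a):
1. f(cons(f(cons(b, cons(a, f(cons(0, cons(a, 0)), a))), cons(b, 0)), cons(a, 0)), a)  →  f(cons(b, cons(a, f(cons(0, cons(a, 0)), a))), cons(b, 0))   [R1 at ε]
2. f(cons(b, cons(a, f(cons(0, cons(a, 0)), a))), cons(b, 0))  →  f(cons(b, cons(a, 0)), cons(b, 0))   [R1 at 1.2.2]
3. f(cons(b, cons(a, 0)), cons(b, 0))  →  b   [R1 at ε]

Reduce t₂ = f(cons(cons(cons(f(cons(cons(0, 0), cons(b, 0)), a), 0), cons(b, a)), cons(0, f(cons(cons(0, 0), cons(b, 0)), b))), cons(cons(a, a), 0)):
1. f(cons(cons(cons(f(cons(cons(0, 0), cons(b, 0)), a), 0), cons(b, a)), cons(0, f(cons(cons(0, 0), cons(b, 0)), b))), cons(cons(a, a), 0))  →  f(cons(cons(0, 0), cons(b, 0)), b)   [R7 at ε]
2. f(cons(cons(0, 0), cons(b, 0)), b)  →  b   [R6 at ε]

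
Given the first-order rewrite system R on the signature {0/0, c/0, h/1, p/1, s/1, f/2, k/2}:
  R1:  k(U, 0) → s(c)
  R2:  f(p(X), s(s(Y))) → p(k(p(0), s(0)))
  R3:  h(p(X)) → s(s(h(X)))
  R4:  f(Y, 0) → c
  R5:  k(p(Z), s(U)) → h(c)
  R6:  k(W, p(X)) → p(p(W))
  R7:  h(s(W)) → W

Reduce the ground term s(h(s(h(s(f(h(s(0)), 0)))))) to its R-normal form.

1. s(h(s(h(s(f(h(s(0)), 0))))))  →  s(h(s(f(h(s(0)), 0))))   [R7 at 1]
2. s(h(s(f(h(s(0)), 0))))  →  s(f(h(s(0)), 0))   [R7 at 1]
3. s(f(h(s(0)), 0))  →  s(c)   [R4 at 1]

s(c)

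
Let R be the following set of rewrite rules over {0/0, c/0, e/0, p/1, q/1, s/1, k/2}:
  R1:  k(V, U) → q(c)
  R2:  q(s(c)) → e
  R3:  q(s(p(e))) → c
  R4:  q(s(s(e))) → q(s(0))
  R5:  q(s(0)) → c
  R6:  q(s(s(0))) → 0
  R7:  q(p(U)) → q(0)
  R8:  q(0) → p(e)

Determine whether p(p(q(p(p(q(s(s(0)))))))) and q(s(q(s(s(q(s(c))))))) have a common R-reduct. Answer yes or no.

no — NF(t₁) = p(p(p(e))), NF(t₂) = e

Reduce t₁ = p(p(q(p(p(q(s(s(0)))))))):
1. p(p(q(p(p(q(s(s(0))))))))  →  p(p(q(0)))   [R7 at 1.1]
2. p(p(q(0)))  →  p(p(p(e)))   [R8 at 1.1]

Reduce t₂ = q(s(q(s(s(q(s(c))))))):
1. q(s(q(s(s(q(s(c)))))))  →  q(s(q(s(s(e)))))   [R2 at 1.1.1.1.1]
2. q(s(q(s(s(e)))))  →  q(s(q(s(0))))   [R4 at 1.1]
3. q(s(q(s(0))))  →  q(s(c))   [R5 at 1.1]
4. q(s(c))  →  e   [R2 at ε]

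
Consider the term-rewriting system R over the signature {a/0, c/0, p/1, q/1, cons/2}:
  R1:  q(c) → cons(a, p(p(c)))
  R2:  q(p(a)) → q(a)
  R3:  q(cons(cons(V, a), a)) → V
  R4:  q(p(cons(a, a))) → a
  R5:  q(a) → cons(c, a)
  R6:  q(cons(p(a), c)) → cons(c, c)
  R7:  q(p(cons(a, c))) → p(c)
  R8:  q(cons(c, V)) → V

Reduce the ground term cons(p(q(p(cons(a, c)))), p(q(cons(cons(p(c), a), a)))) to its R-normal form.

cons(p(p(c)), p(p(c)))

1. cons(p(q(p(cons(a, c)))), p(q(cons(cons(p(c), a), a))))  →  cons(p(p(c)), p(q(cons(cons(p(c), a), a))))   [R7 at 1.1]
2. cons(p(p(c)), p(q(cons(cons(p(c), a), a))))  →  cons(p(p(c)), p(p(c)))   [R3 at 2.1]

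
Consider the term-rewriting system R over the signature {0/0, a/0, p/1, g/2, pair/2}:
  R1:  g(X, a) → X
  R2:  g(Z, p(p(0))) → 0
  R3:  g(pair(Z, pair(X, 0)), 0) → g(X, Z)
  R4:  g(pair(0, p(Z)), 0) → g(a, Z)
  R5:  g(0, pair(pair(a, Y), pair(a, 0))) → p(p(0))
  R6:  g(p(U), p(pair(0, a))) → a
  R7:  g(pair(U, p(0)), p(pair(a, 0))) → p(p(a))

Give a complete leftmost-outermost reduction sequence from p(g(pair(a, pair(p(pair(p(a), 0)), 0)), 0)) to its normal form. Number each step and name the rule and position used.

p(p(pair(p(a), 0)))

1. p(g(pair(a, pair(p(pair(p(a), 0)), 0)), 0))  →  p(g(p(pair(p(a), 0)), a))   [R3 at 1]
2. p(g(p(pair(p(a), 0)), a))  →  p(p(pair(p(a), 0)))   [R1 at 1]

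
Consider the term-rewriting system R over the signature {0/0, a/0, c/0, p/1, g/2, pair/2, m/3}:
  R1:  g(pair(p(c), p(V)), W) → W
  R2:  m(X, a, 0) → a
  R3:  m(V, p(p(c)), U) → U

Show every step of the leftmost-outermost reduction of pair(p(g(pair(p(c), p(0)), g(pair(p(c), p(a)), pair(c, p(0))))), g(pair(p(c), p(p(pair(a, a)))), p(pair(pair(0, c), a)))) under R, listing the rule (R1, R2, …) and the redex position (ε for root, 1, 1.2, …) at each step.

1. pair(p(g(pair(p(c), p(0)), g(pair(p(c), p(a)), pair(c, p(0))))), g(pair(p(c), p(p(pair(a, a)))), p(pair(pair(0, c), a))))  →  pair(p(g(pair(p(c), p(a)), pair(c, p(0)))), g(pair(p(c), p(p(pair(a, a)))), p(pair(pair(0, c), a))))   [R1 at 1.1]
2. pair(p(g(pair(p(c), p(a)), pair(c, p(0)))), g(pair(p(c), p(p(pair(a, a)))), p(pair(pair(0, c), a))))  →  pair(p(pair(c, p(0))), g(pair(p(c), p(p(pair(a, a)))), p(pair(pair(0, c), a))))   [R1 at 1.1]
3. pair(p(pair(c, p(0))), g(pair(p(c), p(p(pair(a, a)))), p(pair(pair(0, c), a))))  →  pair(p(pair(c, p(0))), p(pair(pair(0, c), a)))   [R1 at 2]

pair(p(pair(c, p(0))), p(pair(pair(0, c), a)))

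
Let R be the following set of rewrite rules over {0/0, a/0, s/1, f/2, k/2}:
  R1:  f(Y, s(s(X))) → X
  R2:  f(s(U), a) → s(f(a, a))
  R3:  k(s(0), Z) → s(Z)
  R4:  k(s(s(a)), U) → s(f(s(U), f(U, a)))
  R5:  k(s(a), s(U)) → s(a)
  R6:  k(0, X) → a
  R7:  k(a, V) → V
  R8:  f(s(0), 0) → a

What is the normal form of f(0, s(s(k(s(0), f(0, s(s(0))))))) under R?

1. f(0, s(s(k(s(0), f(0, s(s(0)))))))  →  k(s(0), f(0, s(s(0))))   [R1 at ε]
2. k(s(0), f(0, s(s(0))))  →  s(f(0, s(s(0))))   [R3 at ε]
3. s(f(0, s(s(0))))  →  s(0)   [R1 at 1]

s(0)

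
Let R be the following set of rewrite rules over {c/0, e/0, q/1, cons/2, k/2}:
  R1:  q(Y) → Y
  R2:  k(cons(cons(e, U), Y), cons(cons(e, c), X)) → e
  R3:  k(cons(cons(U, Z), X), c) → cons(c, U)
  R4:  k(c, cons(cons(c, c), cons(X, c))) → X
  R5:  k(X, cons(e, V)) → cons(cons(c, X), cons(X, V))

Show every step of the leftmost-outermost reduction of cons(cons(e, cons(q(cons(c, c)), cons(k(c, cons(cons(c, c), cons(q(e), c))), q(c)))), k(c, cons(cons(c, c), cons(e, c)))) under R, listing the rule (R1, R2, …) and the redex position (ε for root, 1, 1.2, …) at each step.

cons(cons(e, cons(cons(c, c), cons(e, c))), e)

1. cons(cons(e, cons(q(cons(c, c)), cons(k(c, cons(cons(c, c), cons(q(e), c))), q(c)))), k(c, cons(cons(c, c), cons(e, c))))  →  cons(cons(e, cons(cons(c, c), cons(k(c, cons(cons(c, c), cons(q(e), c))), q(c)))), k(c, cons(cons(c, c), cons(e, c))))   [R1 at 1.2.1]
2. cons(cons(e, cons(cons(c, c), cons(k(c, cons(cons(c, c), cons(q(e), c))), q(c)))), k(c, cons(cons(c, c), cons(e, c))))  →  cons(cons(e, cons(cons(c, c), cons(q(e), q(c)))), k(c, cons(cons(c, c), cons(e, c))))   [R4 at 1.2.2.1]
3. cons(cons(e, cons(cons(c, c), cons(q(e), q(c)))), k(c, cons(cons(c, c), cons(e, c))))  →  cons(cons(e, cons(cons(c, c), cons(e, q(c)))), k(c, cons(cons(c, c), cons(e, c))))   [R1 at 1.2.2.1]
4. cons(cons(e, cons(cons(c, c), cons(e, q(c)))), k(c, cons(cons(c, c), cons(e, c))))  →  cons(cons(e, cons(cons(c, c), cons(e, c))), k(c, cons(cons(c, c), cons(e, c))))   [R1 at 1.2.2.2]
5. cons(cons(e, cons(cons(c, c), cons(e, c))), k(c, cons(cons(c, c), cons(e, c))))  →  cons(cons(e, cons(cons(c, c), cons(e, c))), e)   [R4 at 2]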